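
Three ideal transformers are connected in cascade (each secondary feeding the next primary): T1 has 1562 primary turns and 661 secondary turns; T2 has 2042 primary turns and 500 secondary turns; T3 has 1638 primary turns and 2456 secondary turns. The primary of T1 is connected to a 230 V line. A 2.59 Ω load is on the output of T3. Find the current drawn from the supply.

I_supply ≈ 2.14 A

Secondary of T1: V = 230.00 × 661/1562 = 97.330 V.
Secondary of T2: V = 97.330 × 500/2042 = 23.832 V.
Secondary of T3: V = 23.832 × 2456/1638 = 35.734 V.
I_load = 35.734/2.59 = 13.797 A, so P_out = 35.734 × 13.797 = 493.01 W.
All ideal ⇒ P_in = P_out, so I_supply = 493.01/230 = 2.14 A.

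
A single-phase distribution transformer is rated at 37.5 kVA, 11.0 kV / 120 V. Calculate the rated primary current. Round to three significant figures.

I_p = S/V_p = 37500/11000 = 3.41 A.

I_p ≈ 3.41 A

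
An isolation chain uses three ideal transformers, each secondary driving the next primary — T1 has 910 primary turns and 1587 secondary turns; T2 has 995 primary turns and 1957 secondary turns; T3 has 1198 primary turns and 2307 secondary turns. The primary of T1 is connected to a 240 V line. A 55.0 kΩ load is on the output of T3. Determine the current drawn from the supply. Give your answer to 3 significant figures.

I_supply ≈ 0.190 A

Secondary of T1: V = 240.00 × 1587/910 = 418.55 V.
Secondary of T2: V = 418.55 × 1957/995 = 823.22 V.
Secondary of T3: V = 823.22 × 2307/1198 = 1585.3 V.
I_load = 1585.3/55000 = 0.028823 A, so P_out = 1585.3 × 0.028823 = 45.693 W.
All ideal ⇒ P_in = P_out, so I_supply = 45.693/240 = 0.190 A.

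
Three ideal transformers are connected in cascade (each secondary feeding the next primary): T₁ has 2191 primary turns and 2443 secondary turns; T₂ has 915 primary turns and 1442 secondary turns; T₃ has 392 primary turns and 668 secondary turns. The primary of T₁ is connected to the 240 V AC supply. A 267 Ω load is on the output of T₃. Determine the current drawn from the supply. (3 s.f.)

Secondary of T₁: V = 240.00 × 2443/2191 = 267.60 V.
Secondary of T₂: V = 267.60 × 1442/915 = 421.73 V.
Secondary of T₃: V = 421.73 × 668/392 = 718.67 V.
I_load = 718.67/267 = 2.6916 A, so P_out = 718.67 × 2.6916 = 1934.4 W.
All ideal ⇒ P_in = P_out, so I_supply = 1934.4/240 = 8.06 A.

I_supply ≈ 8.06 A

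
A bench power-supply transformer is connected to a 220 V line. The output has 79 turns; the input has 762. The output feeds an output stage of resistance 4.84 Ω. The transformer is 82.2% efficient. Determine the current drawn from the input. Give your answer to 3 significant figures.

V_out = 220 × 79/762 = 22.808 V.
I_out = V_out/R = 22.808/4.84 = 4.7125 A.
P_out = V_out I_out = 22.808 × 4.7125 = 107.48 W.
P_in = P_out/η = 107.48/0.822 = 130.76 W.
I_in = P_in/V_in = 130.76/220 = 0.594 A.

I_in ≈ 0.594 A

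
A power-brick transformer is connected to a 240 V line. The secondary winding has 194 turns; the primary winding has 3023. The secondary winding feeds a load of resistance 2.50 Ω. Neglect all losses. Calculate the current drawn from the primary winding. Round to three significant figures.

I_p ≈ 0.395 A

V_s = V_p × N_s/N_p = 240 × 194/3023 = 15.402 V.
I_s = V_s/R = 15.402/2.50 = 6.1608 A.
For an ideal transformer I_p N_p = I_s N_s, so I_p = 6.1608 × 194/3023 = 0.395 A.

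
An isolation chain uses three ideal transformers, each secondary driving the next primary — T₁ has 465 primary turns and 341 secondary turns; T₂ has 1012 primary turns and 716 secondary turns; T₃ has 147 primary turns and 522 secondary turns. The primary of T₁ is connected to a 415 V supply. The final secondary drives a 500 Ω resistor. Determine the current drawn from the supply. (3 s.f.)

I_supply ≈ 2.82 A

After T₁: V = 415.00 × 341/465 = 304.33 V.
After T₂: V = 304.33 × 716/1012 = 215.32 V.
After T₃: V = 215.32 × 522/147 = 764.60 V.
I_load = 764.60/500 = 1.5292 A, so P_out = 764.60 × 1.5292 = 1169.2 W.
All ideal ⇒ P_in = P_out, so I_supply = 1169.2/415 = 2.82 A.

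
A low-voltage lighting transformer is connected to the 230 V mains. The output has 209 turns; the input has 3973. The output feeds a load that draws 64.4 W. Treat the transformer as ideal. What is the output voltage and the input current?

V_out ≈ 12.1 V, I_in ≈ 0.280 A

V_out = V_in × N_out/N_in = 230 × 209/3973 = 12.099 V.
I_out = P/V_out = 64.4/12.099 = 5.3227 A.
I_in = I_out × N_out/N_in = 5.3227 × 209/3973 = 0.280 A.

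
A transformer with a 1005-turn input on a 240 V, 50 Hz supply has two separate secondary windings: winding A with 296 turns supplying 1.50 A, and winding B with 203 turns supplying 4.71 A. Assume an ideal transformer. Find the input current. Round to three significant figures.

V_A = 240 × 296/1005 = 70.687 V; V_B = 240 × 203/1005 = 48.478 V.
P_out = V_A I_A + V_B I_B = 70.687×1.50 + 48.478×4.71 = 106.03 + 228.33 = 334.36 W.
Ideal ⇒ P_in = P_out, so I_in = P_out/V_in = 334.36/240 = 1.39 A.

I_in ≈ 1.39 A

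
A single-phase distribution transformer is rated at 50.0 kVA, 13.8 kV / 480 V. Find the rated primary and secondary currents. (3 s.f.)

I_p ≈ 3.62 A, I_s ≈ 104 A

I_p = S/V_p = 50000/13800 = 3.62 A.
I_s = S/V_s = 50000/480 = 104 A.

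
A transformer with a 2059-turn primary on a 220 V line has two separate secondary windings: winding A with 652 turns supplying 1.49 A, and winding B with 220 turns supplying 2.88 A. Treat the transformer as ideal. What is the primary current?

I_p ≈ 0.780 A

V_A = 220 × 652/2059 = 69.665 V; V_B = 220 × 220/2059 = 23.507 V.
P_out = V_A I_A + V_B I_B = 69.665×1.49 + 23.507×2.88 = 103.80 + 67.699 = 171.50 W.
Ideal ⇒ P_in = P_out, so I_p = P_out/V_p = 171.50/220 = 0.780 A.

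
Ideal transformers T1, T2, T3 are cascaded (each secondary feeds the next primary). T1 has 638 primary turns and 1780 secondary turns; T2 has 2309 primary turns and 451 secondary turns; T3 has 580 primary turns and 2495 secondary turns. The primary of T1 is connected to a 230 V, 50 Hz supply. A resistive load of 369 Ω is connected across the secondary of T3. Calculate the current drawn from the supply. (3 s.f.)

I_supply ≈ 3.43 A

After T1: V = 230.00 × 1780/638 = 641.69 V.
After T2: V = 641.69 × 451/2309 = 125.34 V.
After T3: V = 125.34 × 2495/580 = 539.17 V.
I_load = 539.17/369 = 1.4612 A, so P_out = 539.17 × 1.4612 = 787.80 W.
All ideal ⇒ P_in = P_out, so I_supply = 787.80/230 = 3.43 A.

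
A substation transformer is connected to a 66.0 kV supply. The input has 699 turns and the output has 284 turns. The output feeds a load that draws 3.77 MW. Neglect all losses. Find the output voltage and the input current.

V_out = V_in × N_out/N_in = 66000 × 284/699 = 26815 V.
I_out = P/V_out = 3.77×10^6/26815 = 140.59 A.
I_in = I_out × N_out/N_in = 140.59 × 284/699 = 57.1 A.

V_out ≈ 26800 V, I_in ≈ 57.1 A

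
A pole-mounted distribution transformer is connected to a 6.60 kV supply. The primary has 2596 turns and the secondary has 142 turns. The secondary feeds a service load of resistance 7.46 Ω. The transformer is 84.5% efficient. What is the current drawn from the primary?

V_s = 6600 × 142/2596 = 361.02 V.
I_s = V_s/R = 361.02/7.46 = 48.394 A.
P_out = V_s I_s = 361.02 × 48.394 = 17471 W.
P_in = P_out/η = 17471/0.845 = 20676 W.
I_p = P_in/V_p = 20676/6600 = 3.13 A.

I_p ≈ 3.13 A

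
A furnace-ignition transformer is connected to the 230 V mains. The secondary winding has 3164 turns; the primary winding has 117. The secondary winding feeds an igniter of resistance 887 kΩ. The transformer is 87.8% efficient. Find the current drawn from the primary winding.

V_s = 230 × 3164/117 = 6219.8 V.
I_s = V_s/R = 6219.8/887000 = 0.0070122 A.
P_out = V_s I_s = 6219.8 × 0.0070122 = 43.615 W.
P_in = P_out/η = 43.615/0.878 = 49.675 W.
I_p = P_in/V_p = 49.675/230 = 0.216 A.

I_p ≈ 0.216 A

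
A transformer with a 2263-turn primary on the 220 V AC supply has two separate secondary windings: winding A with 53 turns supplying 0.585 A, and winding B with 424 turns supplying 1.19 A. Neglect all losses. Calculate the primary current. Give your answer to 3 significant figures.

V_A = 220 × 53/2263 = 5.1525 V; V_B = 220 × 424/2263 = 41.220 V.
P_out = V_A I_A + V_B I_B = 5.1525×0.585 + 41.220×1.19 = 3.0142 + 49.051 = 52.066 W.
Ideal ⇒ P_in = P_out, so I_p = P_out/V_p = 52.066/220 = 0.237 A.

I_p ≈ 0.237 A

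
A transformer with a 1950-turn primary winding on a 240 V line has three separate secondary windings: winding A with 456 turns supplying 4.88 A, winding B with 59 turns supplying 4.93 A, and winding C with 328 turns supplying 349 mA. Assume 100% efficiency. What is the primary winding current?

I_p ≈ 1.35 A

V_A = 240 × 456/1950 = 56.123 V; V_B = 240 × 59/1950 = 7.2615 V; V_C = 240 × 328/1950 = 40.369 V.
P_out = V_A I_A + V_B I_B + V_C I_C = 56.123×4.88 + 7.2615×4.93 + 40.369×0.349 = 273.88 + 35.799 + 14.089 = 323.77 W.
Ideal ⇒ P_in = P_out, so I_p = P_out/V_p = 323.77/240 = 1.35 A.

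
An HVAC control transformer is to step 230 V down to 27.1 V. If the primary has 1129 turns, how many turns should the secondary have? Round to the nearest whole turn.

N_s/N_p = V_s/V_p, so N_s = 1129 × 27.1/230 = 133.0 ≈ 133 turns.

N_s = 133 turns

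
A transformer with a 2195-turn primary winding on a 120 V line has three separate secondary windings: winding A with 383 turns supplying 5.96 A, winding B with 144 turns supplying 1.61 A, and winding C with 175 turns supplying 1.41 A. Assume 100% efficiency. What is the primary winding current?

V_A = 120 × 383/2195 = 20.938 V; V_B = 120 × 144/2195 = 7.8724 V; V_C = 120 × 175/2195 = 9.5672 V.
P_out = V_A I_A + V_B I_B + V_C I_C = 20.938×5.96 + 7.8724×1.61 + 9.5672×1.41 = 124.79 + 12.675 + 13.490 = 150.96 W.
Ideal ⇒ P_in = P_out, so I_p = P_out/V_p = 150.96/120 = 1.26 A.

I_p ≈ 1.26 A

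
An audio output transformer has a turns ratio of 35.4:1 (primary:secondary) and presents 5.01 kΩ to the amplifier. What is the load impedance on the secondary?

Z_s ≈ 4.00 Ω

Z_s = Z_p/(N_p/N_s)² = 5010/35.4² = 4.00 Ω.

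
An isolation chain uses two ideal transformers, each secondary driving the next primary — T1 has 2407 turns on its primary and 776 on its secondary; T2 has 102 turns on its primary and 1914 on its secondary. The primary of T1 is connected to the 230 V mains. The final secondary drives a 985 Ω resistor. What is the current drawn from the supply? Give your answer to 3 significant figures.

Secondary of T1: V = 230.00 × 776/2407 = 74.150 V.
Secondary of T2: V = 74.150 × 1914/102 = 1391.4 V.
I_load = 1391.4/985 = 1.4126 A, so P_out = 1391.4 × 1.4126 = 1965.5 W.
All ideal ⇒ P_in = P_out, so I_supply = 1965.5/230 = 8.55 A.

I_supply ≈ 8.55 A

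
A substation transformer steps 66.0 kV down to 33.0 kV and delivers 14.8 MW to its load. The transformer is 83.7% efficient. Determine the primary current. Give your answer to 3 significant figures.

I_p ≈ 268 A

P_in = P_out/η = 1.48×10^7/0.837 = 1.7682×10^7 W.
I_p = P_in/V_p = 1.7682×10^7/66000 = 268 A.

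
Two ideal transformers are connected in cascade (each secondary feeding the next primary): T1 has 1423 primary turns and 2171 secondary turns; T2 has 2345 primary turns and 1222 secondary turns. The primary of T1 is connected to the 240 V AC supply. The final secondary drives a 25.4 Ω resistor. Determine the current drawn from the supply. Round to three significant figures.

After T1: V = 240.00 × 2171/1423 = 366.16 V.
After T2: V = 366.16 × 1222/2345 = 190.81 V.
I_load = 190.81/25.4 = 7.5121 A, so P_out = 190.81 × 7.5121 = 1433.4 W.
All ideal ⇒ P_in = P_out, so I_supply = 1433.4/240 = 5.97 A.

I_supply ≈ 5.97 A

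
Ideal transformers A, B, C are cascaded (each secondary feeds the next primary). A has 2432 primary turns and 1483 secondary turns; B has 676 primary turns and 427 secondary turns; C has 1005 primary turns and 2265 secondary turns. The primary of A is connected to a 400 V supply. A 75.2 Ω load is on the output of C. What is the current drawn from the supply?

I_supply ≈ 4.01 A

Secondary of A: V = 400.00 × 1483/2432 = 243.91 V.
Secondary of B: V = 243.91 × 427/676 = 154.07 V.
Secondary of C: V = 154.07 × 2265/1005 = 347.23 V.
I_load = 347.23/75.2 = 4.6175 A, so P_out = 347.23 × 4.6175 = 1603.3 W.
All ideal ⇒ P_in = P_out, so I_supply = 1603.3/400 = 4.01 A.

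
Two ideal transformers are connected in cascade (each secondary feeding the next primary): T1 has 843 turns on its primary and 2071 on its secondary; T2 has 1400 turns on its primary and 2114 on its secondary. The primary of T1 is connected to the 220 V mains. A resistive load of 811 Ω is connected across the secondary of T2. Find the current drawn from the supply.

I_supply ≈ 3.73 A

Secondary of T1: V = 220.00 × 2071/843 = 540.47 V.
Secondary of T2: V = 540.47 × 2114/1400 = 816.12 V.
I_load = 816.12/811 = 1.0063 A, so P_out = 816.12 × 1.0063 = 821.27 W.
All ideal ⇒ P_in = P_out, so I_supply = 821.27/220 = 3.73 A.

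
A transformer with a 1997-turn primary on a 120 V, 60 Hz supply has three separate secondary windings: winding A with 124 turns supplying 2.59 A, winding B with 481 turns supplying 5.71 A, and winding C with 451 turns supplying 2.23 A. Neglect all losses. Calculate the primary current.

V_A = 120 × 124/1997 = 7.4512 V; V_B = 120 × 481/1997 = 28.903 V; V_C = 120 × 451/1997 = 27.101 V.
P_out = V_A I_A + V_B I_B + V_C I_C = 7.4512×2.59 + 28.903×5.71 + 27.101×2.23 = 19.299 + 165.04 + 60.434 = 244.77 W.
Ideal ⇒ P_in = P_out, so I_p = P_out/V_p = 244.77/120 = 2.04 A.

I_p ≈ 2.04 A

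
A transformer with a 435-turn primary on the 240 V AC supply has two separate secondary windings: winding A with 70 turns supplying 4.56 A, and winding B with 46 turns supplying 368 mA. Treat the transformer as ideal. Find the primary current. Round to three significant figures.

V_A = 240 × 70/435 = 38.621 V; V_B = 240 × 46/435 = 25.379 V.
P_out = V_A I_A + V_B I_B = 38.621×4.56 + 25.379×0.368 = 176.11 + 9.3396 = 185.45 W.
Ideal ⇒ P_in = P_out, so I_p = P_out/V_p = 185.45/240 = 0.773 A.

I_p ≈ 0.773 A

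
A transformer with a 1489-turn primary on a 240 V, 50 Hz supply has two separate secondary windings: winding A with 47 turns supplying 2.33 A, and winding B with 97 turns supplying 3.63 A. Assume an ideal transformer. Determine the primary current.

V_A = 240 × 47/1489 = 7.5756 V; V_B = 240 × 97/1489 = 15.635 V.
P_out = V_A I_A + V_B I_B = 7.5756×2.33 + 15.635×3.63 = 17.651 + 56.754 = 74.405 W.
Ideal ⇒ P_in = P_out, so I_p = P_out/V_p = 74.405/240 = 0.310 A.

I_p ≈ 0.310 A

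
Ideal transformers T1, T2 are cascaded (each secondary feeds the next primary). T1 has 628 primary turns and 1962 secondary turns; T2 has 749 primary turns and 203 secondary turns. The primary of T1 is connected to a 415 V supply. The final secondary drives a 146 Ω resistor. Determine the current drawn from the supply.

I_supply ≈ 2.04 A

Secondary of T1: V = 415.00 × 1962/628 = 1296.5 V.
Secondary of T2: V = 1296.5 × 203/749 = 351.40 V.
I_load = 351.40/146 = 2.4068 A, so P_out = 351.40 × 2.4068 = 845.77 W.
All ideal ⇒ P_in = P_out, so I_supply = 845.77/415 = 2.04 A.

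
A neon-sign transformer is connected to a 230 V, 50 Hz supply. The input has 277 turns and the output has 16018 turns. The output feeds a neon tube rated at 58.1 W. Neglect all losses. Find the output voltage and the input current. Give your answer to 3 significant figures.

V_out ≈ 13300 V, I_in ≈ 0.253 A

V_out = V_in × N_out/N_in = 230 × 16018/277 = 13300 V.
I_out = P/V_out = 58.1/13300 = 0.0043684 A.
I_in = I_out × N_out/N_in = 0.0043684 × 16018/277 = 0.253 A.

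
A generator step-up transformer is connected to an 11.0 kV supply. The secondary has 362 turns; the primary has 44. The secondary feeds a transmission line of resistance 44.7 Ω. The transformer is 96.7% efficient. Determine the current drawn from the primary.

V_s = 11000 × 362/44 = 90500 V.
I_s = V_s/R = 90500/44.7 = 2024.6 A.
P_out = V_s I_s = 90500 × 2024.6 = 1.8323×10^8 W.
P_in = P_out/η = 1.8323×10^8/0.967 = 1.8948×10^8 W.
I_p = P_in/V_p = 1.8948×10^8/11000 = 17200 A.

I_p ≈ 17200 A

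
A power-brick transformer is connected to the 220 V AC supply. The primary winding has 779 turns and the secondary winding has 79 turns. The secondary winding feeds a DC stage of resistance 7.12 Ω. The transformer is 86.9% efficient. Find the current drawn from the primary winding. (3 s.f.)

I_p ≈ 0.366 A

V_s = 220 × 79/779 = 22.311 V.
I_s = V_s/R = 22.311/7.12 = 3.1335 A.
P_out = V_s I_s = 22.311 × 3.1335 = 69.911 W.
P_in = P_out/η = 69.911/0.869 = 80.450 W.
I_p = P_in/V_p = 80.450/220 = 0.366 A.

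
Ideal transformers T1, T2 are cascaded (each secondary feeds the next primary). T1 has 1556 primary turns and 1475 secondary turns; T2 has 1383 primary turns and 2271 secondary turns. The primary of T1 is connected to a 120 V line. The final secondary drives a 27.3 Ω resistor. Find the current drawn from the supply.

Secondary of T1: V = 120.00 × 1475/1556 = 113.75 V.
Secondary of T2: V = 113.75 × 2271/1383 = 186.79 V.
I_load = 186.79/27.3 = 6.8422 A, so P_out = 186.79 × 6.8422 = 1278.1 W.
All ideal ⇒ P_in = P_out, so I_supply = 1278.1/120 = 10.7 A.

I_supply ≈ 10.7 A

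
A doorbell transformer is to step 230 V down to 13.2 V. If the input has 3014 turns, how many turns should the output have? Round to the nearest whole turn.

N_out = 173 turns

N_out/N_in = V_out/V_in, so N_out = 3014 × 13.2/230 = 173.0 ≈ 173 turns.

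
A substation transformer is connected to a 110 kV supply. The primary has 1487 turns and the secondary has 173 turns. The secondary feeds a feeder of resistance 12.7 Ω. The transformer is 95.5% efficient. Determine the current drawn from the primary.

I_p ≈ 123 A

V_s = 110000 × 173/1487 = 12798 V.
I_s = V_s/R = 12798/12.7 = 1007.7 A.
P_out = V_s I_s = 12798 × 1007.7 = 1.2896×10^7 W.
P_in = P_out/η = 1.2896×10^7/0.955 = 1.3504×10^7 W.
I_p = P_in/V_p = 1.3504×10^7/110000 = 123 A.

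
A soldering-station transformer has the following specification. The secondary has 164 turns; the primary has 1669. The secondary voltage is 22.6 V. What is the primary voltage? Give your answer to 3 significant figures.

V_p/V_s = N_p/N_s, so V_p = 22.6 × 1669/164 = 230 V.

V_p ≈ 230 V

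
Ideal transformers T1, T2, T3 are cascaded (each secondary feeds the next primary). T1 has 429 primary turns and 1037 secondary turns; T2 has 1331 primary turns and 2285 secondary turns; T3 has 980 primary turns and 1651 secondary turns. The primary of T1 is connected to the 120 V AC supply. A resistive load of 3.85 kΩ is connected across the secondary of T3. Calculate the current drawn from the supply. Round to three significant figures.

I_supply ≈ 1.52 A

After T1: V = 120.00 × 1037/429 = 290.07 V.
After T2: V = 290.07 × 2285/1331 = 497.98 V.
After T3: V = 497.98 × 1651/980 = 838.94 V.
I_load = 838.94/3850 = 0.21791 A, so P_out = 838.94 × 0.21791 = 182.81 W.
All ideal ⇒ P_in = P_out, so I_supply = 182.81/120 = 1.52 A.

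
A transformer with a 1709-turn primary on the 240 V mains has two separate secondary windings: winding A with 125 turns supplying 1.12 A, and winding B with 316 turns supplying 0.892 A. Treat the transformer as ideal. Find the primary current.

I_p ≈ 0.247 A

V_A = 240 × 125/1709 = 17.554 V; V_B = 240 × 316/1709 = 44.377 V.
P_out = V_A I_A + V_B I_B = 17.554×1.12 + 44.377×0.892 = 19.661 + 39.584 = 59.245 W.
Ideal ⇒ P_in = P_out, so I_p = P_out/V_p = 59.245/240 = 0.247 A.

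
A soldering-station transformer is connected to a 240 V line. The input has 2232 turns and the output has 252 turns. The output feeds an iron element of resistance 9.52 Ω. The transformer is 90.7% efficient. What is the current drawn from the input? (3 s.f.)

I_in ≈ 0.354 A

V_out = 240 × 252/2232 = 27.097 V.
I_out = V_out/R = 27.097/9.52 = 2.8463 A.
P_out = V_out I_out = 27.097 × 2.8463 = 77.126 W.
P_in = P_out/η = 77.126/0.907 = 85.034 W.
I_in = P_in/V_in = 85.034/240 = 0.354 A.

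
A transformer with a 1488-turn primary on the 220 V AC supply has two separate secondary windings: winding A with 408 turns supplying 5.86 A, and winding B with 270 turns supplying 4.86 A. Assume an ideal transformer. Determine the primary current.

V_A = 220 × 408/1488 = 60.323 V; V_B = 220 × 270/1488 = 39.919 V.
P_out = V_A I_A + V_B I_B = 60.323×5.86 + 39.919×4.86 = 353.49 + 194.01 = 547.50 W.
Ideal ⇒ P_in = P_out, so I_p = P_out/V_p = 547.50/220 = 2.49 A.

I_p ≈ 2.49 A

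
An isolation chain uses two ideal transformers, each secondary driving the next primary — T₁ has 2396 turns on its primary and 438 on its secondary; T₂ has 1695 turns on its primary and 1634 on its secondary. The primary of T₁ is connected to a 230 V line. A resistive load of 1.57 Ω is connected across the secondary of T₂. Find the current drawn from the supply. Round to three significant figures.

I_supply ≈ 4.55 A

Secondary of T₁: V = 230.00 × 438/2396 = 42.045 V.
Secondary of T₂: V = 42.045 × 1634/1695 = 40.532 V.
I_load = 40.532/1.57 = 25.817 A, so P_out = 40.532 × 25.817 = 1046.4 W.
All ideal ⇒ P_in = P_out, so I_supply = 1046.4/230 = 4.55 A.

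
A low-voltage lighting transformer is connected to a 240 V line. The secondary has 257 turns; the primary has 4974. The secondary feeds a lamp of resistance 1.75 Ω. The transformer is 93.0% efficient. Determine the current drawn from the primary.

V_s = 240 × 257/4974 = 12.400 V.
I_s = V_s/R = 12.400/1.75 = 7.0860 A.
P_out = V_s I_s = 12.400 × 7.0860 = 87.870 W.
P_in = P_out/η = 87.870/0.930 = 94.484 W.
I_p = P_in/V_p = 94.484/240 = 0.394 A.

I_p ≈ 0.394 A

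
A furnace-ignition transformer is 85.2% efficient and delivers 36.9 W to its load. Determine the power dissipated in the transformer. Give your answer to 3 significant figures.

P_loss ≈ 6.41 W

P_in = P_out/η = 36.9/0.852 = 43.3099 W.
P_loss = P_in − P_out = 43.3099 − 36.9 = 6.41 W.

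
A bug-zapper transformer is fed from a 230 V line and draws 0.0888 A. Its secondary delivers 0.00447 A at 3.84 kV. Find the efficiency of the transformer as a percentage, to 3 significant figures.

P_in = 230 × 0.0888 = 20.4240 W.
P_out = 3840 × 0.00447 = 17.1648 W.
η = P_out/P_in = 17.1648/20.4240 = 0.840.

η ≈ 84.0%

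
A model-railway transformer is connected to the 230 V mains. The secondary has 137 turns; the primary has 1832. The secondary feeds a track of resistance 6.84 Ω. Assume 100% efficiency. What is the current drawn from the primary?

I_p ≈ 0.188 A

V_s = V_p × N_s/N_p = 230 × 137/1832 = 17.200 V.
I_s = V_s/R = 17.200/6.84 = 2.5146 A.
For an ideal transformer I_p N_p = I_s N_s, so I_p = 2.5146 × 137/1832 = 0.188 A.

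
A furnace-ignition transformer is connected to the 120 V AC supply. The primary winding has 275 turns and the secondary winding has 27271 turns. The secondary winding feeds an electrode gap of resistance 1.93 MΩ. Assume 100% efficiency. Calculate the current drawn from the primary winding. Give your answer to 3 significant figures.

I_p ≈ 0.611 A

V_s = V_p × N_s/N_p = 120 × 27271/275 = 11900 V.
I_s = V_s/R = 11900/(1.93×10^6) = 0.0061658 A.
For an ideal transformer I_p N_p = I_s N_s, so I_p = 0.0061658 × 27271/275 = 0.611 A.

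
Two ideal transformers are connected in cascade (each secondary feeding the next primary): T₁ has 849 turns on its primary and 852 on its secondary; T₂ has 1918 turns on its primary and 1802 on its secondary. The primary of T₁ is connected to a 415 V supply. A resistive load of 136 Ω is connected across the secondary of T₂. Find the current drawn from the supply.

I_supply ≈ 2.71 A

After T₁: V = 415.00 × 852/849 = 416.47 V.
After T₂: V = 416.47 × 1802/1918 = 391.28 V.
I_load = 391.28/136 = 2.8770 A, so P_out = 391.28 × 2.8770 = 1125.7 W.
All ideal ⇒ P_in = P_out, so I_supply = 1125.7/415 = 2.71 A.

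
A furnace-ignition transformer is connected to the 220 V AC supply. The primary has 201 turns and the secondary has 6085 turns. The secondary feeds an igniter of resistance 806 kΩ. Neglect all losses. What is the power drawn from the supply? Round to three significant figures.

V_s = V_p × N_s/N_p = 220 × 6085/201 = 6660.2 V.
I_s = V_s/R = 6660.2/806000 = 0.0082633 A.
I_p = I_s × N_s/N_p = 0.0082633 × 6085/201 = 0.25016 A.
P = V_p I_p = 220 × 0.25016 = 55.0 W.

P ≈ 55.0 W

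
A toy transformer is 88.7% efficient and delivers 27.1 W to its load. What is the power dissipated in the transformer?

P_in = P_out/η = 27.1/0.887 = 30.5524 W.
P_loss = P_in − P_out = 30.5524 − 27.1 = 3.45 W.

P_loss ≈ 3.45 W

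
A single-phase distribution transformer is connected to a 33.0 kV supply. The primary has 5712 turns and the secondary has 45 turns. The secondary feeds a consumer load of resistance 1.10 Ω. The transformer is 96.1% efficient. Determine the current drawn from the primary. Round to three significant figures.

V_s = 33000 × 45/5712 = 259.98 V.
I_s = V_s/R = 259.98/1.10 = 236.34 A.
P_out = V_s I_s = 259.98 × 236.34 = 61445 W.
P_in = P_out/η = 61445/0.961 = 63938 W.
I_p = P_in/V_p = 63938/33000 = 1.94 A.

I_p ≈ 1.94 A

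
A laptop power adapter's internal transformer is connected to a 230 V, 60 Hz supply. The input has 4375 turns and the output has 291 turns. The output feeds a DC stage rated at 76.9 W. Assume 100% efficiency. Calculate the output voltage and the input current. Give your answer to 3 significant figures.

V_out ≈ 15.3 V, I_in ≈ 0.334 A

V_out = V_in × N_out/N_in = 230 × 291/4375 = 15.298 V.
I_out = P/V_out = 76.9/15.298 = 5.0267 A.
I_in = I_out × N_out/N_in = 5.0267 × 291/4375 = 0.334 A.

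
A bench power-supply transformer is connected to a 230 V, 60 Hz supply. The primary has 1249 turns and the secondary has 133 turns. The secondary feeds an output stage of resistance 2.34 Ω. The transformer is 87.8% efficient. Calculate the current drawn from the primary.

I_p ≈ 1.27 A

V_s = 230 × 133/1249 = 24.492 V.
I_s = V_s/R = 24.492/2.34 = 10.466 A.
P_out = V_s I_s = 24.492 × 10.466 = 256.34 W.
P_in = P_out/η = 256.34/0.878 = 291.96 W.
I_p = P_in/V_p = 291.96/230 = 1.27 A.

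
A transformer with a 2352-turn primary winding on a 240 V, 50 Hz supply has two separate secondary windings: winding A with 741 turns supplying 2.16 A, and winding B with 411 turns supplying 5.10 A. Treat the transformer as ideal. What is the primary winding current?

I_p ≈ 1.57 A

V_A = 240 × 741/2352 = 75.612 V; V_B = 240 × 411/2352 = 41.939 V.
P_out = V_A I_A + V_B I_B = 75.612×2.16 + 41.939×5.10 = 163.32 + 213.89 = 377.21 W.
Ideal ⇒ P_in = P_out, so I_p = P_out/V_p = 377.21/240 = 1.57 A.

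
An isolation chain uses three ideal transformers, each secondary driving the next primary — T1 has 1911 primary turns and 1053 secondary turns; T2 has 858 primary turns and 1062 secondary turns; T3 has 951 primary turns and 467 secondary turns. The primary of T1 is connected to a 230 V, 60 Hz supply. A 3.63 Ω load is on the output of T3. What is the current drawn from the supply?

I_supply ≈ 7.11 A

Secondary of T1: V = 230.00 × 1053/1911 = 126.73 V.
Secondary of T2: V = 126.73 × 1062/858 = 156.87 V.
Secondary of T3: V = 156.87 × 467/951 = 77.032 V.
I_load = 77.032/3.63 = 21.221 A, so P_out = 77.032 × 21.221 = 1634.7 W.
All ideal ⇒ P_in = P_out, so I_supply = 1634.7/230 = 7.11 A.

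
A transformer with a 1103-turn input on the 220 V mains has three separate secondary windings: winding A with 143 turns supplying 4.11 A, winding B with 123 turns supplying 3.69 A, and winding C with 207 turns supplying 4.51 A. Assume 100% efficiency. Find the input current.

V_A = 220 × 143/1103 = 28.522 V; V_B = 220 × 123/1103 = 24.533 V; V_C = 220 × 207/1103 = 41.287 V.
P_out = V_A I_A + V_B I_B + V_C I_C = 28.522×4.11 + 24.533×3.69 + 41.287×4.51 = 117.23 + 90.527 + 186.21 = 393.96 W.
Ideal ⇒ P_in = P_out, so I_in = P_out/V_in = 393.96/220 = 1.79 A.

I_in ≈ 1.79 A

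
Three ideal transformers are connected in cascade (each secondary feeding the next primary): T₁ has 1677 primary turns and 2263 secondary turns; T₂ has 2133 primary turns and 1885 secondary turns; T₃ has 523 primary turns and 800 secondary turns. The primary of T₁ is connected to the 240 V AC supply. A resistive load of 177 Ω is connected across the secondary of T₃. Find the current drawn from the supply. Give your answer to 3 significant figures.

I_supply ≈ 4.51 A

Secondary of T₁: V = 240.00 × 2263/1677 = 323.86 V.
Secondary of T₂: V = 323.86 × 1885/2133 = 286.21 V.
Secondary of T₃: V = 286.21 × 800/523 = 437.80 V.
I_load = 437.80/177 = 2.4734 A, so P_out = 437.80 × 2.4734 = 1082.9 W.
All ideal ⇒ P_in = P_out, so I_supply = 1082.9/240 = 4.51 A.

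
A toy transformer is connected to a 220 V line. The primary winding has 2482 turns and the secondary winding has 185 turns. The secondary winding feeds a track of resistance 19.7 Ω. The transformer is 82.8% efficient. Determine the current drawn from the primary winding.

I_p ≈ 0.0749 A

V_s = 220 × 185/2482 = 16.398 V.
I_s = V_s/R = 16.398/19.7 = 0.83239 A.
P_out = V_s I_s = 16.398 × 0.83239 = 13.650 W.
P_in = P_out/η = 13.650/0.828 = 16.485 W.
I_p = P_in/V_p = 16.485/220 = 0.0749 A.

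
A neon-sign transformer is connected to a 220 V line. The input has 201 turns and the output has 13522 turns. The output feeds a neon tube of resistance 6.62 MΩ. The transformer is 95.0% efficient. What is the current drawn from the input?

V_out = 220 × 13522/201 = 14800 V.
I_out = V_out/R = 14800/(6.62×10^6) = 0.0022357 A.
P_out = V_out I_out = 14800 × 0.0022357 = 33.089 W.
P_in = P_out/η = 33.089/0.950 = 34.830 W.
I_in = P_in/V_in = 34.830/220 = 0.158 A.

I_in ≈ 0.158 A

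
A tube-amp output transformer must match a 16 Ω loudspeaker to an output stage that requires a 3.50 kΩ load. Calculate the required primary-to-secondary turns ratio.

Z_p/Z_s = (N_p/N_s)², so N_p/N_s = √(3500/16) = √219 = 14.8.

N_p/N_s ≈ 14.8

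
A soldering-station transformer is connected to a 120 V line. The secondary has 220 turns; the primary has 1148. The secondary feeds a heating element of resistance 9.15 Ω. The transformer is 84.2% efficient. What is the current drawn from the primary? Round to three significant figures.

I_p ≈ 0.572 A

V_s = 120 × 220/1148 = 22.997 V.
I_s = V_s/R = 22.997/9.15 = 2.5133 A.
P_out = V_s I_s = 22.997 × 2.5133 = 57.797 W.
P_in = P_out/η = 57.797/0.842 = 68.642 W.
I_p = P_in/V_p = 68.642/120 = 0.572 A.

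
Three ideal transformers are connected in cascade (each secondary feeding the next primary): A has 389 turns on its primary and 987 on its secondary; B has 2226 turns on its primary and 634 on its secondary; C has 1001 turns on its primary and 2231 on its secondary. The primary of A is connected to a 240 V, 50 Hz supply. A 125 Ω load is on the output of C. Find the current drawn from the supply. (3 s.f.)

I_supply ≈ 4.98 A

Secondary of A: V = 240.00 × 987/389 = 608.95 V.
Secondary of B: V = 608.95 × 634/2226 = 173.44 V.
Secondary of C: V = 173.44 × 2231/1001 = 386.55 V.
I_load = 386.55/125 = 3.0924 A, so P_out = 386.55 × 3.0924 = 1195.4 W.
All ideal ⇒ P_in = P_out, so I_supply = 1195.4/240 = 4.98 A.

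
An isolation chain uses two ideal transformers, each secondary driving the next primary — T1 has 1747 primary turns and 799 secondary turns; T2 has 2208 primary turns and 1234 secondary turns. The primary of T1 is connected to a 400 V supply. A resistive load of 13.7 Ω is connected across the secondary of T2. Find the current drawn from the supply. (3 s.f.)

After T1: V = 400.00 × 799/1747 = 182.94 V.
After T2: V = 182.94 × 1234/2208 = 102.24 V.
I_load = 102.24/13.7 = 7.4629 A, so P_out = 102.24 × 7.4629 = 763.03 W.
All ideal ⇒ P_in = P_out, so I_supply = 763.03/400 = 1.91 A.

I_supply ≈ 1.91 A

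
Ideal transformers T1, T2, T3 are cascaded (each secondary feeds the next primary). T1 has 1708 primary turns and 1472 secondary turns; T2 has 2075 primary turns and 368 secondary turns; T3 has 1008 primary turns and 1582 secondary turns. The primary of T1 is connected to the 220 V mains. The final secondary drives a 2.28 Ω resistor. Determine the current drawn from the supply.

Secondary of T1: V = 220.00 × 1472/1708 = 189.60 V.
Secondary of T2: V = 189.60 × 368/2075 = 33.626 V.
Secondary of T3: V = 33.626 × 1582/1008 = 52.774 V.
I_load = 52.774/2.28 = 23.146 A, so P_out = 52.774 × 23.146 = 1221.5 W.
All ideal ⇒ P_in = P_out, so I_supply = 1221.5/220 = 5.55 A.

I_supply ≈ 5.55 A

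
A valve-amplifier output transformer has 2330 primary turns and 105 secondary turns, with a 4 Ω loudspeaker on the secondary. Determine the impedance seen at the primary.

Z_p = (N_p/N_s)² × Z_s = (2330/105)² × 4 = 1970 Ω.

Z_p ≈ 1970 Ω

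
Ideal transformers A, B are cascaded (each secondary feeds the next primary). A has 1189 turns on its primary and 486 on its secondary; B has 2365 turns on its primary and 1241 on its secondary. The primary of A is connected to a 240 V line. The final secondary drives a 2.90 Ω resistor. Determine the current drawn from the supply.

Secondary of A: V = 240.00 × 486/1189 = 98.099 V.
Secondary of B: V = 98.099 × 1241/2365 = 51.476 V.
I_load = 51.476/2.90 = 17.750 A, so P_out = 51.476 × 17.750 = 913.72 W.
All ideal ⇒ P_in = P_out, so I_supply = 913.72/240 = 3.81 A.

I_supply ≈ 3.81 A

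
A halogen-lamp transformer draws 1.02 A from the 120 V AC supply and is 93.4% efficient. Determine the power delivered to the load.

P_out ≈ 114 W

P_in = V_p I_p = 120 × 1.02 = 122.40 W.
P_out = η P_in = 0.934 × 122.40 = 114 W.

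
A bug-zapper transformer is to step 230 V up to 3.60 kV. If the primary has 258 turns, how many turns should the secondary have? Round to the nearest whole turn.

N_s = 4038 turns

N_s/N_p = V_s/V_p, so N_s = 258 × 3600/230 = 4038.3 ≈ 4038 turns.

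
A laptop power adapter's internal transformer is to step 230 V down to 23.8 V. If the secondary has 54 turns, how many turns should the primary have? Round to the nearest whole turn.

N_p/N_s = V_p/V_s, so N_p = 54 × 230/23.8 = 521.8 ≈ 522 turns.

N_p = 522 turns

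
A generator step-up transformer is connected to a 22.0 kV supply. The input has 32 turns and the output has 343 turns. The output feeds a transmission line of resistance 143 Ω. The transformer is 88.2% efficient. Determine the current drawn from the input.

I_in ≈ 20000 A

V_out = 22000 × 343/32 = 235810 V.
I_out = V_out/R = 235810/143 = 1649.0 A.
P_out = V_out I_out = 235810 × 1649.0 = 3.8886×10^8 W.
P_in = P_out/η = 3.8886×10^8/0.882 = 4.4089×10^8 W.
I_in = P_in/V_in = 4.4089×10^8/22000 = 20000 A.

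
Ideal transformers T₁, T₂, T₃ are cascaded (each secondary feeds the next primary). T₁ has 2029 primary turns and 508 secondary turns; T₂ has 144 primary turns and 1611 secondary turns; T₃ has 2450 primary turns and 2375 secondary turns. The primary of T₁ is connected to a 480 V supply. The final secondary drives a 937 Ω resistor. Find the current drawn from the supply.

After T₁: V = 480.00 × 508/2029 = 120.18 V.
After T₂: V = 120.18 × 1611/144 = 1344.5 V.
After T₃: V = 1344.5 × 2375/2450 = 1303.3 V.
I_load = 1303.3/937 = 1.3910 A, so P_out = 1303.3 × 1.3910 = 1812.9 W.
All ideal ⇒ P_in = P_out, so I_supply = 1812.9/480 = 3.78 A.

I_supply ≈ 3.78 A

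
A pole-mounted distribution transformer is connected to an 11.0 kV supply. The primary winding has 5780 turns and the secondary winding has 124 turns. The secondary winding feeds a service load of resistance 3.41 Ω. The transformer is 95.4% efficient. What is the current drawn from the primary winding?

I_p ≈ 1.56 A

V_s = 11000 × 124/5780 = 235.99 V.
I_s = V_s/R = 235.99/3.41 = 69.204 A.
P_out = V_s I_s = 235.99 × 69.204 = 16331 W.
P_in = P_out/η = 16331/0.954 = 17119 W.
I_p = P_in/V_p = 17119/11000 = 1.56 A.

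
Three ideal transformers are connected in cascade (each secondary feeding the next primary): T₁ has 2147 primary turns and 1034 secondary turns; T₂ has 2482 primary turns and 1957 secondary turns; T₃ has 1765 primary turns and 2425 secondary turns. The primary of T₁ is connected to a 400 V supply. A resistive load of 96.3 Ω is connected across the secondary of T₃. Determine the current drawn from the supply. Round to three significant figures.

After T₁: V = 400.00 × 1034/2147 = 192.64 V.
After T₂: V = 192.64 × 1957/2482 = 151.89 V.
After T₃: V = 151.89 × 2425/1765 = 208.69 V.
I_load = 208.69/96.3 = 2.1671 A, so P_out = 208.69 × 2.1671 = 452.25 W.
All ideal ⇒ P_in = P_out, so I_supply = 452.25/400 = 1.13 A.

I_supply ≈ 1.13 A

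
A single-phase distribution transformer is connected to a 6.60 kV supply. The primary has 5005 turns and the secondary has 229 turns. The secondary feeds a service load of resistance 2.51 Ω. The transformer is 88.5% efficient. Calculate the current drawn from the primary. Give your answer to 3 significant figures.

I_p ≈ 6.22 A

V_s = 6600 × 229/5005 = 301.98 V.
I_s = V_s/R = 301.98/2.51 = 120.31 A.
P_out = V_s I_s = 301.98 × 120.31 = 36331 W.
P_in = P_out/η = 36331/0.885 = 41052 W.
I_p = P_in/V_p = 41052/6600 = 6.22 A.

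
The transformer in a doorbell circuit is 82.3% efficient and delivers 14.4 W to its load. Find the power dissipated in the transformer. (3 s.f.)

P_in = P_out/η = 14.4/0.823 = 17.4970 W.
P_loss = P_in − P_out = 17.4970 − 14.4 = 3.10 W.

P_loss ≈ 3.10 W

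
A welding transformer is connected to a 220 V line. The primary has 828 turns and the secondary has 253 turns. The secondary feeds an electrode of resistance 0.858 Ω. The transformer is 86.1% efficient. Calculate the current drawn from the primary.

I_p ≈ 27.8 A

V_s = 220 × 253/828 = 67.222 V.
I_s = V_s/R = 67.222/0.858 = 78.348 A.
P_out = V_s I_s = 67.222 × 78.348 = 5266.7 W.
P_in = P_out/η = 5266.7/0.861 = 6117.0 W.
I_p = P_in/V_p = 6117.0/220 = 27.8 A.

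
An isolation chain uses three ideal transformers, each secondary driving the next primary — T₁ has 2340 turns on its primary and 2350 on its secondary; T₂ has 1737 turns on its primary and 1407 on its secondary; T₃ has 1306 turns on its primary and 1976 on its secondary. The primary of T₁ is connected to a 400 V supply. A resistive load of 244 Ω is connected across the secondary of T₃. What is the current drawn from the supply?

Secondary of T₁: V = 400.00 × 2350/2340 = 401.71 V.
Secondary of T₂: V = 401.71 × 1407/1737 = 325.39 V.
Secondary of T₃: V = 325.39 × 1976/1306 = 492.32 V.
I_load = 492.32/244 = 2.0177 A, so P_out = 492.32 × 2.0177 = 993.37 W.
All ideal ⇒ P_in = P_out, so I_supply = 993.37/400 = 2.48 A.

I_supply ≈ 2.48 A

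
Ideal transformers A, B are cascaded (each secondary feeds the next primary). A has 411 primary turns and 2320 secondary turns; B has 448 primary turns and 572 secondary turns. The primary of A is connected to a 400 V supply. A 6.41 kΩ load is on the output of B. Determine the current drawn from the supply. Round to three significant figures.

I_supply ≈ 3.24 A

After A: V = 400.00 × 2320/411 = 2257.9 V.
After B: V = 2257.9 × 572/448 = 2882.9 V.
I_load = 2882.9/6410 = 0.44974 A, so P_out = 2882.9 × 0.44974 = 1296.6 W.
All ideal ⇒ P_in = P_out, so I_supply = 1296.6/400 = 3.24 A.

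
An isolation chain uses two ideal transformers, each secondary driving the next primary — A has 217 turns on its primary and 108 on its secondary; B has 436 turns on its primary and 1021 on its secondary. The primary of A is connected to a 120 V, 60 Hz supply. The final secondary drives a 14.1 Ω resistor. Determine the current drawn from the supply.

After A: V = 120.00 × 108/217 = 59.724 V.
After B: V = 59.724 × 1021/436 = 139.86 V.
I_load = 139.86/14.1 = 9.9189 A, so P_out = 139.86 × 9.9189 = 1387.2 W.
All ideal ⇒ P_in = P_out, so I_supply = 1387.2/120 = 11.6 A.

I_supply ≈ 11.6 A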